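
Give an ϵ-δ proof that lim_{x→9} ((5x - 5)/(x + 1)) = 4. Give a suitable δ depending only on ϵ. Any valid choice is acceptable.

Fix ϵ > 0. We want δ > 0 with 0 < |x − 9| < δ ⇒ |(5x - 5)/(x + 1) − 4| < ϵ.
Combining over a common denominator, (5x - 5)/(x + 1) − 4 = [(5x - 5)·10 − 40·(x + 1)] / [10·(x + 1)] = 10(x − 9) / (10(x + 1)).
So |(5x - 5)/(x + 1) − 4| = 10|x − 9| / (10·|x + 1|).
Require δ ≤ 5, so |x + 1| ≥ |10| − |x − 9| > 10 − 5 = 5.
Hence |(5x - 5)/(x + 1) − 4| < 10|x − 9|/(10·5) = (1/5)|x − 9|, which is < ϵ once |x − 9| < 5ϵ.
Take δ = min(5, 5ϵ). Then 0 < |x − 9| < δ forces both bounds, so |(5x - 5)/(x + 1) − 4| < ϵ.

δ = min(5, 5ϵ)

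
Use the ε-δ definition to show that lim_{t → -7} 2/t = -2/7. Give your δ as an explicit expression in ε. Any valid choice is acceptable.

Suppose ε > 0. We seek δ > 0 such that 0 < |t + 7| < δ implies |2/t + 2/7| < ε.
|2/t + 2/7| = 2·|-7 − t|/(7·|t|) = 2|t + 7|/(7|t|).
Restrict δ ≤ 7/2. Then |t + 7| < 7/2 gives |t| > 7/2, so 7|t| > 49/2.
Then |2/t + 2/7| < 2|t + 7|/(49/2), which is < ε when |t + 7| < (49/4)ε.
Take δ = min(7/2, (49/4)ε). Then 0 < |t + 7| < δ gives both |t + 7| < 7/2 and |t + 7| < (49/4)ε, so |2/t + 2/7| < ε.

δ = min(7/2, (49/4)ε)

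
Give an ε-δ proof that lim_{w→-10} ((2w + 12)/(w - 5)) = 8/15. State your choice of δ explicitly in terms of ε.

Fix ε > 0. We want δ > 0 with 0 < |w + 10| < δ ⇒ |(2w + 12)/(w - 5) − (8/15)| < ε.
Combining over a common denominator, (2w + 12)/(w - 5) − (8/15) = [(2w + 12)·(-15) − (-8)·(w - 5)] / [(-15)·(w - 5)] = -22(w + 10) / ((-15)(w - 5)).
So |(2w + 12)/(w - 5) − (8/15)| = 22|w + 10| / (15·|w − 5|).
Restrict δ ≤ 15/2. Then |w + 10| < 15/2 gives |w − 5| = |(w + 10) + (-15)| ≥ 15 − 15/2 = 15/2.
Hence |(2w + 12)/(w - 5) − (8/15)| < 22|w + 10|/(15·(15/2)) = (44/225)|w + 10|, which is < ε once |w + 10| < (225/44)ε.
Take δ = min(15/2, (225/44)ε). Then 0 < |w + 10| < δ forces both bounds, so |(2w + 12)/(w - 5) − (8/15)| < ε.

δ = min(15/2, (225/44)ε)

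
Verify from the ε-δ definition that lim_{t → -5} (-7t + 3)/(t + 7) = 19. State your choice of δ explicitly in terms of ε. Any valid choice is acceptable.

Suppose ε > 0. We want δ > 0 with 0 < |t + 5| < δ ⇒ |(-7t + 3)/(t + 7) − 19| < ε.
Combining over a common denominator, (-7t + 3)/(t + 7) − 19 = [(-7t + 3)·2 − 38·(t + 7)] / [2·(t + 7)] = -52(t + 5) / (2(t + 7)).
So |(-7t + 3)/(t + 7) − 19| = 52|t + 5| / (2·|t + 7|).
Require δ ≤ 1, so |t + 7| ≥ |2| − |t + 5| > 2 − 1 = 1.
Hence |(-7t + 3)/(t + 7) − 19| < 52|t + 5|/(2·1) = 26|t + 5|, which is < ε once |t + 5| < (1/26)ε.
Take δ = min(1, (1/26)ε). Then 0 < |t + 5| < δ forces both bounds, so |(-7t + 3)/(t + 7) − 19| < ε.

δ = min(1, (1/26)ε)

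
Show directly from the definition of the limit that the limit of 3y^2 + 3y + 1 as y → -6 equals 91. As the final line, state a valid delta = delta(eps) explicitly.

delta = min(1, eps/36)

Fix eps > 0. We want delta > 0 such that 0 < |y + 6| < delta implies |(3y^2 + 3y + 1) − 91| < eps.
(3y^2 + 3y + 1) − 91 = 3y^2 + 3y - 90 = (y + 6)(3y - 15).
So |(3y^2 + 3y + 1) − 91| = |y + 6|·|3y - 15|.
Assume first that |y + 6| < 1, so |y| < 7. Then |3y - 15| ≤ 3·7 + 15 = 36.
Hence |(3y^2 + 3y + 1) − 91| ≤ 36|y + 6| < eps provided |y + 6| < eps/36.
Take delta = min(1, eps/36). Then 0 < |y + 6| < delta gives both |y + 6| < 1 and |y + 6| < eps/36, so |(3y^2 + 3y + 1) − 91| < eps.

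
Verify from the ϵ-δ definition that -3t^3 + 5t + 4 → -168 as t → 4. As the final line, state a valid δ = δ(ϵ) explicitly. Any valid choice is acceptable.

Let ϵ > 0. We want δ > 0 such that 0 < |t − 4| < δ implies |(-3t^3 + 5t + 4) + 168| < ϵ.
(-3t^3 + 5t + 4) + 168 = -3t^3 + 5t + 172 = (t − 4)(-3t^2 - 12t - 43).
So |(-3t^3 + 5t + 4) + 168| = |t − 4|·|-3t^2 - 12t - 43|.
Require δ ≤ 1. Then |t − 4| < 1 gives |t| < 5, and by the triangle inequality |-3t^2 - 12t - 43| ≤ 3·5^2 + 12·5 + 43 = 178.
Hence |(-3t^3 + 5t + 4) + 168| ≤ 178|t − 4| < ϵ provided |t − 4| < ϵ/178.
Choosing δ = min(1, ϵ/178) ensures both conditions, hence |(-3t^3 + 5t + 4) + 168| < ϵ.

δ = min(1, ϵ/178)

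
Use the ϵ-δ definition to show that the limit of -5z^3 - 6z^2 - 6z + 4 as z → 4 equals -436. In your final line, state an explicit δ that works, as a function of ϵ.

Let ϵ > 0. We want δ > 0 such that 0 < |z − 4| < δ implies |(-5z^3 - 6z^2 - 6z + 4) + 436| < ϵ.
(-5z^3 - 6z^2 - 6z + 4) + 436 = -5z^3 - 6z^2 - 6z + 440 = (z − 4)(-5z^2 - 26z - 110).
So |(-5z^3 - 6z^2 - 6z + 4) + 436| = |z − 4|·|-5z^2 - 26z - 110|.
Assume first that |z − 4| < 2, so |z| < 6. Then |-5z^2 - 26z - 110| ≤ 5·6^2 + 26·6 + 110 = 446.
Hence |(-5z^3 - 6z^2 - 6z + 4) + 436| ≤ 446|z − 4| < ϵ provided |z − 4| < ϵ/446.
Take δ = min(2, ϵ/446). Then 0 < |z − 4| < δ gives both |z − 4| < 2 and |z − 4| < ϵ/446, so |(-5z^3 - 6z^2 - 6z + 4) + 436| < ϵ.

δ = min(2, ϵ/446)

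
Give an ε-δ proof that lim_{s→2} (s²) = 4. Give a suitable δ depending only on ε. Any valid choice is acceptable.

Let ε > 0. We seek δ > 0 with 0 < |s − 2| < δ ⇒ |s² − 4| < ε.
Factor: s² − 4 = (s − 2)(s + 2), so |s² − 4| = |s − 2|·|s + 2|.
Impose δ ≤ 1 so that |s| < 3; then |s + 2| ≤ 5.
Hence |s² − 4| ≤ 5|s − 2|, which is < ε once |s − 2| < ε/5.
Take δ = min(1, ε/5). If 0 < |s − 2| < δ then both bounds hold and |s² − 4| ≤ 5|s − 2| < 5·(ε/5) = ε.

δ = min(1, ε/5)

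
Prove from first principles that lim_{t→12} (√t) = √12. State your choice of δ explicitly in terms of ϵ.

Fix ϵ > 0. We want δ > 0 such that 0 < |t − 12| < δ implies |√t − √12| < ϵ.
Multiplying by the conjugate, |√t − √12| = |t − 12|/(√t + √12).
Restrict δ ≤ 12 so that |t − 12| < 12 forces t > 0, and then √t + √12 > √12.
Hence |√t − √12| < |t − 12|/√12, which is < ϵ once |t − 12| < √12·ϵ.
Take δ = min(12, √12·ϵ). If 0 < |t − 12| < δ then t > 0 and |√t − √12| < |t − 12|/√12 < ϵ.

δ = min(12, √12·ϵ)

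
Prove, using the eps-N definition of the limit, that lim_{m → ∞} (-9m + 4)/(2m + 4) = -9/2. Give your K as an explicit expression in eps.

Fix eps > 0. For m ≥ 1, |(-9m + 4)/(2m + 4) + 9/2| = |44|/(2(2m + 4)) = 44/(2(2m + 4)).
Since 2m + 4 ≥ 2m for m ≥ 1, this is ≤ 44/(2·2m) = 11/m.
So |(-9m + 4)/(2m + 4) + 9/2| < eps whenever m > 11/eps.
Take K = 11/eps. If m > K then |(-9m + 4)/(2m + 4) + 9/2| ≤ 11/m < eps.

K = 11/eps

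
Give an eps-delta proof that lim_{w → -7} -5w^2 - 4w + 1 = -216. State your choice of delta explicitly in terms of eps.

Let eps > 0. We want delta > 0 such that 0 < |w + 7| < delta implies |(-5w^2 - 4w + 1) + 216| < eps.
(-5w^2 - 4w + 1) + 216 = -5w^2 - 4w + 217 = (w + 7)(-5w + 31).
So |(-5w^2 - 4w + 1) + 216| = |w + 7|·|-5w + 31|.
Require delta ≤ 2. Then |w + 7| < 2 gives |w| < 9, and by the triangle inequality |-5w + 31| ≤ 5·9 + 31 = 76.
Hence |(-5w^2 - 4w + 1) + 216| ≤ 76|w + 7| < eps provided |w + 7| < eps/76.
Take delta = min(2, eps/76). Then 0 < |w + 7| < delta gives both |w + 7| < 2 and |w + 7| < eps/76, so |(-5w^2 - 4w + 1) + 216| < eps.

delta = min(2, eps/76)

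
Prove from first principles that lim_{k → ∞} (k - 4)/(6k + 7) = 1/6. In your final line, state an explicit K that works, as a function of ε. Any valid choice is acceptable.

Let ε > 0. For k ≥ 1, |(k - 4)/(6k + 7) − (1/6)| = |-31|/(6(6k + 7)) = 31/(6(6k + 7)).
Since 6k + 7 ≥ 6k for k ≥ 1, this is ≤ 31/(6·6k) = (31/36)/k.
So |(k - 4)/(6k + 7) − (1/6)| < ε whenever k > (31/36)/ε.
Take K = (31/36)/ε. If k > K then |(k - 4)/(6k + 7) − (1/6)| ≤ (31/36)/k < ε.

K = (31/36)/ε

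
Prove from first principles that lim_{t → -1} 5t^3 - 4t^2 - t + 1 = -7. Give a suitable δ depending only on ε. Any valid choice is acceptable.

δ = min(1, ε/46)

Suppose ε > 0. We want δ > 0 such that 0 < |t + 1| < δ implies |(5t^3 - 4t^2 - t + 1) + 7| < ε.
(5t^3 - 4t^2 - t + 1) + 7 = 5t^3 - 4t^2 - t + 8 = (t + 1)(5t^2 - 9t + 8).
So |(5t^3 - 4t^2 - t + 1) + 7| = |t + 1|·|5t^2 - 9t + 8|.
Assume first that |t + 1| < 1, so |t| < 2. Then |5t^2 - 9t + 8| ≤ 5·2^2 + 9·2 + 8 = 46.
Hence |(5t^3 - 4t^2 - t + 1) + 7| ≤ 46|t + 1| < ε provided |t + 1| < ε/46.
Choosing δ = min(1, ε/46) ensures both conditions, hence |(5t^3 - 4t^2 - t + 1) + 7| < ε.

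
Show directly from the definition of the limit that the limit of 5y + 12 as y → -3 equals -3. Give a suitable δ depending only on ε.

Suppose ε > 0. We need δ > 0 so that 0 < |y + 3| < δ implies |(5y + 12) + 3| < ε.
Since (5y + 12) + 3 = 5(y + 3), we have |(5y + 12) + 3| = 5|y + 3|.
So 5|y + 3| < ε exactly when |y + 3| < ε/5.
Take δ = ε/5. If 0 < |y + 3| < δ then |(5y + 12) + 3| = 5|y + 3| < 5·(ε/5) = ε.

δ = ε/5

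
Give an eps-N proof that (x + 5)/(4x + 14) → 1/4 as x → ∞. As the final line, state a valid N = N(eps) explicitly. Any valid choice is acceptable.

N = (3/8)/eps

Let eps > 0. We seek N > 0 such that x > N implies |(x + 5)/(4x + 14) − (1/4)| < eps.
(x + 5)/(4x + 14) − (1/4) = (4(x + 5) − (4x + 14)) / (4(4x + 14)) = 6/(4(4x + 14)).
For x > 0 we have 4x + 14 > 4x, so |(x + 5)/(4x + 14) − (1/4)| = 6/(4(4x + 14)) < 6/(4·4x) = (3/8)/x.
Thus |(x + 5)/(4x + 14) − (1/4)| < eps whenever x > (3/8)/eps.
Take N = (3/8)/eps. If x > N then |(x + 5)/(4x + 14) − (1/4)| < (3/8)/x < eps.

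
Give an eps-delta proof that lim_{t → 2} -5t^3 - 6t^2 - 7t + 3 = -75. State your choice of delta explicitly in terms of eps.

Let eps > 0 be given. We want delta > 0 such that 0 < |t − 2| < delta implies |(-5t^3 - 6t^2 - 7t + 3) + 75| < eps.
(-5t^3 - 6t^2 - 7t + 3) + 75 = -5t^3 - 6t^2 - 7t + 78 = (t − 2)(-5t^2 - 16t - 39).
So |(-5t^3 - 6t^2 - 7t + 3) + 75| = |t − 2|·|-5t^2 - 16t - 39|.
Assume first that |t − 2| < 1, so |t| < 3. Then |-5t^2 - 16t - 39| ≤ 5·3^2 + 16·3 + 39 = 132.
Hence |(-5t^3 - 6t^2 - 7t + 3) + 75| ≤ 132|t − 2| < eps provided |t − 2| < eps/132.
Take delta = min(1, eps/132). Then 0 < |t − 2| < delta gives both |t − 2| < 1 and |t − 2| < eps/132, so |(-5t^3 - 6t^2 - 7t + 3) + 75| < eps.

delta = min(1, eps/132)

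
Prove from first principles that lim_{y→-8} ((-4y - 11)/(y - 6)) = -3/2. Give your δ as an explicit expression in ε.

δ = min(7, (14/5)ε)

Let ε > 0 be given. We want δ > 0 with 0 < |y + 8| < δ ⇒ |(-4y - 11)/(y - 6) + 3/2| < ε.
Combining over a common denominator, (-4y - 11)/(y - 6) + 3/2 = [(-4y - 11)·(-14) − 21·(y - 6)] / [(-14)·(y - 6)] = 35(y + 8) / ((-14)(y - 6)).
So |(-4y - 11)/(y - 6) + 3/2| = 35|y + 8| / (14·|y − 6|).
Require δ ≤ 7, so |y − 6| ≥ |-14| − |y + 8| > 14 − 7 = 7.
Hence |(-4y - 11)/(y - 6) + 3/2| < 35|y + 8|/(14·7) = (5/14)|y + 8|, which is < ε once |y + 8| < (14/5)ε.
Take δ = min(7, (14/5)ε). Then 0 < |y + 8| < δ forces both bounds, so |(-4y - 11)/(y - 6) + 3/2| < ε.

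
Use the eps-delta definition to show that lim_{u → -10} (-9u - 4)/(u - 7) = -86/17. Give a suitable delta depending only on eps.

delta = min(17/2, (289/134)eps)

Let eps > 0. We want delta > 0 with 0 < |u + 10| < delta ⇒ |(-9u - 4)/(u - 7) + 86/17| < eps.
Combining over a common denominator, (-9u - 4)/(u - 7) + 86/17 = [(-9u - 4)·(-17) − 86·(u - 7)] / [(-17)·(u - 7)] = 67(u + 10) / ((-17)(u - 7)).
So |(-9u - 4)/(u - 7) + 86/17| = 67|u + 10| / (17·|u − 7|).
Restrict delta ≤ 17/2. Then |u + 10| < 17/2 gives |u − 7| = |(u + 10) + (-17)| ≥ 17 − 17/2 = 17/2.
Hence |(-9u - 4)/(u - 7) + 86/17| < 67|u + 10|/(17·(17/2)) = (134/289)|u + 10|, which is < eps once |u + 10| < (289/134)eps.
Take delta = min(17/2, (289/134)eps). Then 0 < |u + 10| < delta forces both bounds, so |(-9u - 4)/(u - 7) + 86/17| < eps.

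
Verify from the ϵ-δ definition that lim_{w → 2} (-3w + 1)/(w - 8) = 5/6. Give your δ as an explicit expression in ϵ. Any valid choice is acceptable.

Let ϵ > 0. We want δ > 0 with 0 < |w − 2| < δ ⇒ |(-3w + 1)/(w - 8) − (5/6)| < ϵ.
Combining over a common denominator, (-3w + 1)/(w - 8) − (5/6) = [(-3w + 1)·(-6) − (-5)·(w - 8)] / [(-6)·(w - 8)] = 23(w − 2) / ((-6)(w - 8)).
So |(-3w + 1)/(w - 8) − (5/6)| = 23|w − 2| / (6·|w − 8|).
Restrict δ ≤ 3. Then |w − 2| < 3 gives |w − 8| = |(w − 2) + (-6)| ≥ 6 − 3 = 3.
Hence |(-3w + 1)/(w - 8) − (5/6)| < 23|w − 2|/(6·3) = (23/18)|w − 2|, which is < ϵ once |w − 2| < (18/23)ϵ.
Take δ = min(3, (18/23)ϵ). Then 0 < |w − 2| < δ forces both bounds, so |(-3w + 1)/(w - 8) − (5/6)| < ϵ.

δ = min(3, (18/23)ϵ)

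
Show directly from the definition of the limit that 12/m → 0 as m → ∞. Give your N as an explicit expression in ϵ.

Let ϵ > 0. For m ≥ 1, |12/m − 0| = 12/(m) ≤ 12/m.
We need 12/m < ϵ, i.e. m > 12/ϵ.
Take N = 12/ϵ. If m > N then |12/m| ≤ 12/m < ϵ.

N = 12/ϵ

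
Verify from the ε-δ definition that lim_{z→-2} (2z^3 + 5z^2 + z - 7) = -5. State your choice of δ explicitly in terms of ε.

δ = min(1, ε/22)

Suppose ε > 0. We want δ > 0 such that 0 < |z + 2| < δ implies |(2z^3 + 5z^2 + z - 7) + 5| < ε.
(2z^3 + 5z^2 + z - 7) + 5 = 2z^3 + 5z^2 + z - 2 = (z + 2)(2z^2 + z - 1).
So |(2z^3 + 5z^2 + z - 7) + 5| = |z + 2|·|2z^2 + z - 1|.
Require δ ≤ 1. Then |z + 2| < 1 gives |z| < 3, and by the triangle inequality |2z^2 + z - 1| ≤ 2·3^2 + 3 + 1 = 22.
Hence |(2z^3 + 5z^2 + z - 7) + 5| ≤ 22|z + 2| < ε provided |z + 2| < ε/22.
Take δ = min(1, ε/22). Then 0 < |z + 2| < δ gives both |z + 2| < 1 and |z + 2| < ε/22, so |(2z^3 + 5z^2 + z - 7) + 5| < ε.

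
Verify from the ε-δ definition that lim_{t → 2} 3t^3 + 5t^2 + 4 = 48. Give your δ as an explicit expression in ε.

Suppose ε > 0. We want δ > 0 such that 0 < |t − 2| < δ implies |(3t^3 + 5t^2 + 4) − 48| < ε.
(3t^3 + 5t^2 + 4) − 48 = 3t^3 + 5t^2 - 44 = (t − 2)(3t^2 + 11t + 22).
So |(3t^3 + 5t^2 + 4) − 48| = |t − 2|·|3t^2 + 11t + 22|.
Require δ ≤ 2. Then |t − 2| < 2 gives |t| < 4, and by the triangle inequality |3t^2 + 11t + 22| ≤ 3·4^2 + 11·4 + 22 = 114.
Hence |(3t^3 + 5t^2 + 4) − 48| ≤ 114|t − 2| < ε provided |t − 2| < ε/114.
Take δ = min(2, ε/114). Then 0 < |t − 2| < δ gives both |t − 2| < 2 and |t − 2| < ε/114, so |(3t^3 + 5t^2 + 4) − 48| < ε.

δ = min(2, ε/114)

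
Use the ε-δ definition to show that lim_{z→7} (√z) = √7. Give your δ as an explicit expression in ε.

δ = min(7, √7·ε)

Suppose ε > 0. We want δ > 0 such that 0 < |z − 7| < δ implies |√z − √7| < ε.
Multiplying by the conjugate, |√z − √7| = |z − 7|/(√z + √7).
Restrict δ ≤ 7 so that |z − 7| < 7 forces z > 0, and then √z + √7 > √7.
Hence |√z − √7| < |z − 7|/√7, which is < ε once |z − 7| < √7·ε.
Take δ = min(7, √7·ε). If 0 < |z − 7| < δ then z > 0 and |√z − √7| < |z − 7|/√7 < ε.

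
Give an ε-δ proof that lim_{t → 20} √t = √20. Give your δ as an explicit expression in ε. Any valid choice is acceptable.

δ = min(20, √20·ε)

Let ε > 0 be given. We want δ > 0 such that 0 < |t − 20| < δ implies |√t − √20| < ε.
Multiplying by the conjugate, |√t − √20| = |t − 20|/(√t + √20).
Restrict δ ≤ 20 so that |t − 20| < 20 forces t > 0, and then √t + √20 > √20.
Hence |√t − √20| < |t − 20|/√20, which is < ε once |t − 20| < √20·ε.
Take δ = min(20, √20·ε). If 0 < |t − 20| < δ then t > 0 and |√t − √20| < |t − 20|/√20 < ε.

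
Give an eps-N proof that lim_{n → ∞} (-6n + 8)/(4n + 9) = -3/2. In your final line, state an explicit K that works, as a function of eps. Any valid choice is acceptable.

Let eps > 0. For n ≥ 1, |(-6n + 8)/(4n + 9) + 3/2| = |86|/(4(4n + 9)) = 86/(4(4n + 9)).
Since 4n + 9 ≥ 4n for n ≥ 1, this is ≤ 86/(4·4n) = (43/8)/n.
So |(-6n + 8)/(4n + 9) + 3/2| < eps whenever n > (43/8)/eps.
Take K = (43/8)/eps. If n > K then |(-6n + 8)/(4n + 9) + 3/2| ≤ (43/8)/n < eps.

K = (43/8)/eps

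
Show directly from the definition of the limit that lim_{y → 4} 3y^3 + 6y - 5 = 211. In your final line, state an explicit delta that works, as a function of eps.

Let eps > 0. We want delta > 0 such that 0 < |y − 4| < delta implies |(3y^3 + 6y - 5) − 211| < eps.
(3y^3 + 6y - 5) − 211 = 3y^3 + 6y - 216 = (y − 4)(3y^2 + 12y + 54).
So |(3y^3 + 6y - 5) − 211| = |y − 4|·|3y^2 + 12y + 54|.
Require delta ≤ 2. Then |y − 4| < 2 gives |y| < 6, and by the triangle inequality |3y^2 + 12y + 54| ≤ 3·6^2 + 12·6 + 54 = 234.
Hence |(3y^3 + 6y - 5) − 211| ≤ 234|y − 4| < eps provided |y − 4| < eps/234.
Choosing delta = min(2, eps/234) ensures both conditions, hence |(3y^3 + 6y - 5) − 211| < eps.

delta = min(2, eps/234)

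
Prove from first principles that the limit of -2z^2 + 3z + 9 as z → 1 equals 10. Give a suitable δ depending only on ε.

δ = min(2, ε/7)

Suppose ε > 0. We want δ > 0 such that 0 < |z − 1| < δ implies |(-2z^2 + 3z + 9) − 10| < ε.
(-2z^2 + 3z + 9) − 10 = -2z^2 + 3z - 1 = (z − 1)(-2z + 1).
So |(-2z^2 + 3z + 9) − 10| = |z − 1|·|-2z + 1|.
Assume first that |z − 1| < 2, so |z| < 3. Then |-2z + 1| ≤ 2·3 + 1 = 7.
Hence |(-2z^2 + 3z + 9) − 10| ≤ 7|z − 1| < ε provided |z − 1| < ε/7.
Take δ = min(2, ε/7). Then 0 < |z − 1| < δ gives both |z − 1| < 2 and |z − 1| < ε/7, so |(-2z^2 + 3z + 9) − 10| < ε.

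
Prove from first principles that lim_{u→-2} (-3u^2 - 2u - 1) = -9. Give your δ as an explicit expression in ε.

Fix ε > 0. We want δ > 0 such that 0 < |u + 2| < δ implies |(-3u^2 - 2u - 1) + 9| < ε.
(-3u^2 - 2u - 1) + 9 = -3u^2 - 2u + 8 = (u + 2)(-3u + 4).
So |(-3u^2 - 2u - 1) + 9| = |u + 2|·|-3u + 4|.
Assume first that |u + 2| < 1, so |u| < 3. Then |-3u + 4| ≤ 3·3 + 4 = 13.
Hence |(-3u^2 - 2u - 1) + 9| ≤ 13|u + 2| < ε provided |u + 2| < ε/13.
Take δ = min(1, ε/13). Then 0 < |u + 2| < δ gives both |u + 2| < 1 and |u + 2| < ε/13, so |(-3u^2 - 2u - 1) + 9| < ε.

δ = min(1, ε/13)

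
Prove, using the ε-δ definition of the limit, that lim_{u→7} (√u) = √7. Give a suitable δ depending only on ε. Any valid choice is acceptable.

δ = min(7, √7·ε)

Let ε > 0. We want δ > 0 such that 0 < |u − 7| < δ implies |√u − √7| < ε.
Rationalise: √u − √7 = (u − 7)/(√u + √7), so |√u − √7| = |u − 7|/(√u + √7).
Restrict δ ≤ 7 so that |u − 7| < 7 forces u > 0, and then √u + √7 > √7.
Hence |√u − √7| < |u − 7|/√7, which is < ε once |u − 7| < √7·ε.
Take δ = min(7, √7·ε). If 0 < |u − 7| < δ then u > 0 and |√u − √7| < |u − 7|/√7 < ε.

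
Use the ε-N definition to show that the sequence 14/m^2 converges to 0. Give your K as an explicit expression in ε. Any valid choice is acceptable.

K = (14/ε)^{1/2}

Let ε > 0. For m ≥ 1, |14/m^2 − 0| = 14/m^2.
14/m^2 < ε ⇔ m^2 > 14/ε ⇔ m > (14/ε)^{1/2}.
Take K = (14/ε)^{1/2}. Then m > K implies 14/m^2 < ε.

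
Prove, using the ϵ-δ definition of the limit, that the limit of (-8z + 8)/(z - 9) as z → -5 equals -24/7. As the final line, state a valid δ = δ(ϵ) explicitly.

Suppose ϵ > 0. We want δ > 0 with 0 < |z + 5| < δ ⇒ |(-8z + 8)/(z - 9) + 24/7| < ϵ.
Combining over a common denominator, (-8z + 8)/(z - 9) + 24/7 = [(-8z + 8)·(-14) − 48·(z - 9)] / [(-14)·(z - 9)] = 64(z + 5) / ((-14)(z - 9)).
So |(-8z + 8)/(z - 9) + 24/7| = 64|z + 5| / (14·|z − 9|).
Restrict δ ≤ 7. Then |z + 5| < 7 gives |z − 9| = |(z + 5) + (-14)| ≥ 14 − 7 = 7.
Hence |(-8z + 8)/(z - 9) + 24/7| < 64|z + 5|/(14·7) = (32/49)|z + 5|, which is < ϵ once |z + 5| < (49/32)ϵ.
Take δ = min(7, (49/32)ϵ). Then 0 < |z + 5| < δ forces both bounds, so |(-8z + 8)/(z - 9) + 24/7| < ϵ.

δ = min(7, (49/32)ϵ)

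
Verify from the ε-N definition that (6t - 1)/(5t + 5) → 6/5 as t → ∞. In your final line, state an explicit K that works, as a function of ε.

K = (7/5)/ε

Suppose ε > 0. We seek K > 0 such that t > K implies |(6t - 1)/(5t + 5) − (6/5)| < ε.
(6t - 1)/(5t + 5) − (6/5) = (5(6t - 1) − 6(5t + 5)) / (5(5t + 5)) = -35/(5(5t + 5)).
For t > 0 we have 5t + 5 > 5t, so |(6t - 1)/(5t + 5) − (6/5)| = 35/(5(5t + 5)) < 35/(5·5t) = (7/5)/t.
Thus |(6t - 1)/(5t + 5) − (6/5)| < ε whenever t > (7/5)/ε.
Take K = (7/5)/ε. If t > K then |(6t - 1)/(5t + 5) − (6/5)| < (7/5)/t < ε.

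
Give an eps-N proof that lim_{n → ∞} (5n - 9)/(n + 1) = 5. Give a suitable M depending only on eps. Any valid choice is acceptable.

Fix eps > 0. For n ≥ 1, |(5n - 9)/(n + 1) − 5| = |-14|/((n + 1)) = 14/((n + 1)).
Since n + 1 ≥ n for n ≥ 1, this is ≤ 14/(n) = 14/n.
So |(5n - 9)/(n + 1) − 5| < eps whenever n > 14/eps.
Take M = 14/eps. If n > M then |(5n - 9)/(n + 1) − 5| ≤ 14/n < eps.

M = 14/eps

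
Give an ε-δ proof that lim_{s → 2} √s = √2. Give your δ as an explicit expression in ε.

Suppose ε > 0. We want δ > 0 such that 0 < |s − 2| < δ implies |√s − √2| < ε.
Multiplying by the conjugate, |√s − √2| = |s − 2|/(√s + √2).
Restrict δ ≤ 2 so that |s − 2| < 2 forces s > 0, and then √s + √2 > √2.
Hence |√s − √2| < |s − 2|/√2, which is < ε once |s − 2| < √2·ε.
Take δ = min(2, √2·ε). If 0 < |s − 2| < δ then s > 0 and |√s − √2| < |s − 2|/√2 < ε.

δ = min(2, √2·ε)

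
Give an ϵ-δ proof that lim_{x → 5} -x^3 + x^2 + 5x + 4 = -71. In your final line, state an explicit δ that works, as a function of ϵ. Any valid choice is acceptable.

δ = min(2, ϵ/92)

Let ϵ > 0 be given. We want δ > 0 such that 0 < |x − 5| < δ implies |(-x^3 + x^2 + 5x + 4) + 71| < ϵ.
(-x^3 + x^2 + 5x + 4) + 71 = -x^3 + x^2 + 5x + 75 = (x − 5)(-x^2 - 4x - 15).
So |(-x^3 + x^2 + 5x + 4) + 71| = |x − 5|·|-x^2 - 4x - 15|.
Require δ ≤ 2. Then |x − 5| < 2 gives |x| < 7, and by the triangle inequality |-x^2 - 4x - 15| ≤ 7^2 + 4·7 + 15 = 92.
Hence |(-x^3 + x^2 + 5x + 4) + 71| ≤ 92|x − 5| < ϵ provided |x − 5| < ϵ/92.
Choosing δ = min(2, ϵ/92) ensures both conditions, hence |(-x^3 + x^2 + 5x + 4) + 71| < ϵ.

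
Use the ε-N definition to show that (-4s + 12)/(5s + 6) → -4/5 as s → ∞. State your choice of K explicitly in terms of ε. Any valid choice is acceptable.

Suppose ε > 0. We seek K > 0 such that s > K implies |(-4s + 12)/(5s + 6) + 4/5| < ε.
(-4s + 12)/(5s + 6) + 4/5 = (5(-4s + 12) − (-4)(5s + 6)) / (5(5s + 6)) = 84/(5(5s + 6)).
For s > 0 we have 5s + 6 > 5s, so |(-4s + 12)/(5s + 6) + 4/5| = 84/(5(5s + 6)) < 84/(5·5s) = (84/25)/s.
Thus |(-4s + 12)/(5s + 6) + 4/5| < ε whenever s > (84/25)/ε.
Take K = (84/25)/ε. If s > K then |(-4s + 12)/(5s + 6) + 4/5| < (84/25)/s < ε.

K = (84/25)/ε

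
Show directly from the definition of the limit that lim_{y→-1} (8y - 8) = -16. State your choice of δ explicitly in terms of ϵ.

δ = ϵ/8

Fix ϵ > 0. We need δ > 0 so that 0 < |y + 1| < δ implies |(8y - 8) + 16| < ϵ.
|(8y - 8) + 16| = |8y + 8| = 8|y + 1|.
So 8|y + 1| < ϵ exactly when |y + 1| < ϵ/8.
Choosing δ = ϵ/8 gives |(8y - 8) + 16| = 8|y + 1| < ϵ whenever |y + 1| < δ.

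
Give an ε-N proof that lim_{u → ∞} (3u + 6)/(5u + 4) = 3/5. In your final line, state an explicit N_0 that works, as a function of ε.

Suppose ε > 0. We seek N_0 > 0 such that u > N_0 implies |(3u + 6)/(5u + 4) − (3/5)| < ε.
(3u + 6)/(5u + 4) − (3/5) = (5(3u + 6) − 3(5u + 4)) / (5(5u + 4)) = 18/(5(5u + 4)).
For u > 0 we have 5u + 4 > 5u, so |(3u + 6)/(5u + 4) − (3/5)| = 18/(5(5u + 4)) < 18/(5·5u) = (18/25)/u.
Thus |(3u + 6)/(5u + 4) − (3/5)| < ε whenever u > (18/25)/ε.
Take N_0 = (18/25)/ε. If u > N_0 then |(3u + 6)/(5u + 4) − (3/5)| < (18/25)/u < ε.

N_0 = (18/25)/ε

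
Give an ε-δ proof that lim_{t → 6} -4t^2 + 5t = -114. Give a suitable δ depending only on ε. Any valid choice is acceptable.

Let ε > 0 be given. We want δ > 0 such that 0 < |t − 6| < δ implies |(-4t^2 + 5t) + 114| < ε.
(-4t^2 + 5t) + 114 = -4t^2 + 5t + 114 = (t − 6)(-4t - 19).
So |(-4t^2 + 5t) + 114| = |t − 6|·|-4t - 19|.
Assume first that |t − 6| < 1, so |t| < 7. Then |-4t - 19| ≤ 4·7 + 19 = 47.
Hence |(-4t^2 + 5t) + 114| ≤ 47|t − 6| < ε provided |t − 6| < ε/47.
Choosing δ = min(1, ε/47) ensures both conditions, hence |(-4t^2 + 5t) + 114| < ε.

δ = min(1, ε/47)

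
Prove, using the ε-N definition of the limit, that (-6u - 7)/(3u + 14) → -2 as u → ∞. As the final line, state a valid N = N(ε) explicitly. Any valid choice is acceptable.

Let ε > 0 be given. We seek N > 0 such that u > N implies |(-6u - 7)/(3u + 14) + 2| < ε.
(-6u - 7)/(3u + 14) + 2 = (3(-6u - 7) − (-6)(3u + 14)) / (3(3u + 14)) = 63/(3(3u + 14)).
For u > 0 we have 3u + 14 > 3u, so |(-6u - 7)/(3u + 14) + 2| = 63/(3(3u + 14)) < 63/(3·3u) = 7/u.
Thus |(-6u - 7)/(3u + 14) + 2| < ε whenever u > 7/ε.
Take N = 7/ε. If u > N then |(-6u - 7)/(3u + 14) + 2| < 7/u < ε.

N = 7/ε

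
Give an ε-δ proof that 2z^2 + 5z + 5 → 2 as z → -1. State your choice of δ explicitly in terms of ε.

Let ε > 0. We want δ > 0 such that 0 < |z + 1| < δ implies |(2z^2 + 5z + 5) − 2| < ε.
(2z^2 + 5z + 5) − 2 = 2z^2 + 5z + 3 = (z + 1)(2z + 3).
So |(2z^2 + 5z + 5) − 2| = |z + 1|·|2z + 3|.
Assume first that |z + 1| < 2, so |z| < 3. Then |2z + 3| ≤ 2·3 + 3 = 9.
Hence |(2z^2 + 5z + 5) − 2| ≤ 9|z + 1| < ε provided |z + 1| < ε/9.
Choosing δ = min(2, ε/9) ensures both conditions, hence |(2z^2 + 5z + 5) − 2| < ε.

δ = min(2, ε/9)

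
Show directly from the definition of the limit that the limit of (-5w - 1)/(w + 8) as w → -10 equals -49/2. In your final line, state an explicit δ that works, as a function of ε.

δ = min(1, (2/39)ε)

Let ε > 0 be given. We want δ > 0 with 0 < |w + 10| < δ ⇒ |(-5w - 1)/(w + 8) + 49/2| < ε.
Combining over a common denominator, (-5w - 1)/(w + 8) + 49/2 = [(-5w - 1)·(-2) − 49·(w + 8)] / [(-2)·(w + 8)] = -39(w + 10) / ((-2)(w + 8)).
So |(-5w - 1)/(w + 8) + 49/2| = 39|w + 10| / (2·|w + 8|).
Require δ ≤ 1, so |w + 8| ≥ |-2| − |w + 10| > 2 − 1 = 1.
Hence |(-5w - 1)/(w + 8) + 49/2| < 39|w + 10|/(2·1) = (39/2)|w + 10|, which is < ε once |w + 10| < (2/39)ε.
Take δ = min(1, (2/39)ε). Then 0 < |w + 10| < δ forces both bounds, so |(-5w - 1)/(w + 8) + 49/2| < ε.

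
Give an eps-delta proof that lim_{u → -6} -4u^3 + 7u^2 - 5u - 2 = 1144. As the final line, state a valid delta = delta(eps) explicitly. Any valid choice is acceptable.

delta = min(1, eps/604)

Let eps > 0. We want delta > 0 such that 0 < |u + 6| < delta implies |(-4u^3 + 7u^2 - 5u - 2) − 1144| < eps.
(-4u^3 + 7u^2 - 5u - 2) − 1144 = -4u^3 + 7u^2 - 5u - 1146 = (u + 6)(-4u^2 + 31u - 191).
So |(-4u^3 + 7u^2 - 5u - 2) − 1144| = |u + 6|·|-4u^2 + 31u - 191|.
Require delta ≤ 1. Then |u + 6| < 1 gives |u| < 7, and by the triangle inequality |-4u^2 + 31u - 191| ≤ 4·7^2 + 31·7 + 191 = 604.
Hence |(-4u^3 + 7u^2 - 5u - 2) − 1144| ≤ 604|u + 6| < eps provided |u + 6| < eps/604.
Take delta = min(1, eps/604). Then 0 < |u + 6| < delta gives both |u + 6| < 1 and |u + 6| < eps/604, so |(-4u^3 + 7u^2 - 5u - 2) − 1144| < eps.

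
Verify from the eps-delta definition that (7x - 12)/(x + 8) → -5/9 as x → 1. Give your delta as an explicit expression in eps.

Let eps > 0. We want delta > 0 with 0 < |x − 1| < delta ⇒ |(7x - 12)/(x + 8) + 5/9| < eps.
Combining over a common denominator, (7x - 12)/(x + 8) + 5/9 = [(7x - 12)·9 − (-5)·(x + 8)] / [9·(x + 8)] = 68(x − 1) / (9(x + 8)).
So |(7x - 12)/(x + 8) + 5/9| = 68|x − 1| / (9·|x + 8|).
Restrict delta ≤ 9/2. Then |x − 1| < 9/2 gives |x + 8| = |(x − 1) + 9| ≥ 9 − 9/2 = 9/2.
Hence |(7x - 12)/(x + 8) + 5/9| < 68|x − 1|/(9·(9/2)) = (136/81)|x − 1|, which is < eps once |x − 1| < (81/136)eps.
Take delta = min(9/2, (81/136)eps). Then 0 < |x − 1| < delta forces both bounds, so |(7x - 12)/(x + 8) + 5/9| < eps.

delta = min(9/2, (81/136)eps)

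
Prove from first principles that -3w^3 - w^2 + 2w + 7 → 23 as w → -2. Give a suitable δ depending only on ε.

Fix ε > 0. We want δ > 0 such that 0 < |w + 2| < δ implies |(-3w^3 - w^2 + 2w + 7) − 23| < ε.
(-3w^3 - w^2 + 2w + 7) − 23 = -3w^3 - w^2 + 2w - 16 = (w + 2)(-3w^2 + 5w - 8).
So |(-3w^3 - w^2 + 2w + 7) − 23| = |w + 2|·|-3w^2 + 5w - 8|.
Assume first that |w + 2| < 1, so |w| < 3. Then |-3w^2 + 5w - 8| ≤ 3·3^2 + 5·3 + 8 = 50.
Hence |(-3w^3 - w^2 + 2w + 7) − 23| ≤ 50|w + 2| < ε provided |w + 2| < ε/50.
Choosing δ = min(1, ε/50) ensures both conditions, hence |(-3w^3 - w^2 + 2w + 7) − 23| < ε.

δ = min(1, ε/50)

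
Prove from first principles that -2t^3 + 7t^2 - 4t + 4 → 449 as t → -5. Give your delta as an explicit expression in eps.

delta = min(1, eps/263)

Let eps > 0 be given. We want delta > 0 such that 0 < |t + 5| < delta implies |(-2t^3 + 7t^2 - 4t + 4) − 449| < eps.
(-2t^3 + 7t^2 - 4t + 4) − 449 = -2t^3 + 7t^2 - 4t - 445 = (t + 5)(-2t^2 + 17t - 89).
So |(-2t^3 + 7t^2 - 4t + 4) − 449| = |t + 5|·|-2t^2 + 17t - 89|.
Require delta ≤ 1. Then |t + 5| < 1 gives |t| < 6, and by the triangle inequality |-2t^2 + 17t - 89| ≤ 2·6^2 + 17·6 + 89 = 263.
Hence |(-2t^3 + 7t^2 - 4t + 4) − 449| ≤ 263|t + 5| < eps provided |t + 5| < eps/263.
Take delta = min(1, eps/263). Then 0 < |t + 5| < delta gives both |t + 5| < 1 and |t + 5| < eps/263, so |(-2t^3 + 7t^2 - 4t + 4) − 449| < eps.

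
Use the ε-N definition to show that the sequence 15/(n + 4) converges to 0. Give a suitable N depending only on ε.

Fix ε > 0. For n ≥ 1, |15/(n + 4) − 0| = 15/(n + 4) ≤ 15/n.
We need 15/n < ε, i.e. n > 15/ε.
Take N = 15/ε. If n > N then |15/(n + 4)| ≤ 15/n < ε.

N = 15/ε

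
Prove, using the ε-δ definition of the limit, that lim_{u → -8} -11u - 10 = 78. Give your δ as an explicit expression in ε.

Fix ε > 0. We need δ > 0 so that 0 < |u + 8| < δ implies |(-11u - 10) − 78| < ε.
Since (-11u - 10) − 78 = -11(u + 8), we have |(-11u - 10) − 78| = 11|u + 8|.
So 11|u + 8| < ε exactly when |u + 8| < ε/11.
Take δ = ε/11. If 0 < |u + 8| < δ then |(-11u - 10) − 78| = 11|u + 8| < 11·(ε/11) = ε.

δ = ε/11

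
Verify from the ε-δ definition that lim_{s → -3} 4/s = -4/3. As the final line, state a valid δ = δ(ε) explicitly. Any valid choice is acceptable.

δ = min(3/2, (9/8)ε)

Fix ε > 0. We seek δ > 0 such that 0 < |s + 3| < δ implies |4/s + 4/3| < ε.
|4/s + 4/3| = 4·|-3 − s|/(3·|s|) = 4|s + 3|/(3|s|).
Require δ ≤ 3/2 so that |s| > 3 − 3/2 = 3/2, hence 3|s| > 9/2.
Then |4/s + 4/3| < 4|s + 3|/(9/2), which is < ε when |s + 3| < (9/8)ε.
Take δ = min(3/2, (9/8)ε). Then 0 < |s + 3| < δ gives both |s + 3| < 3/2 and |s + 3| < (9/8)ε, so |4/s + 4/3| < ε.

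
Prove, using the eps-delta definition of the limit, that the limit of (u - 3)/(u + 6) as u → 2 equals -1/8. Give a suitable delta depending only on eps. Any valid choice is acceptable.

Fix eps > 0. We want delta > 0 with 0 < |u − 2| < delta ⇒ |(u - 3)/(u + 6) + 1/8| < eps.
Combining over a common denominator, (u - 3)/(u + 6) + 1/8 = [(u - 3)·8 − (-1)·(u + 6)] / [8·(u + 6)] = 9(u − 2) / (8(u + 6)).
So |(u - 3)/(u + 6) + 1/8| = 9|u − 2| / (8·|u + 6|).
Restrict delta ≤ 4. Then |u − 2| < 4 gives |u + 6| = |(u − 2) + 8| ≥ 8 − 4 = 4.
Hence |(u - 3)/(u + 6) + 1/8| < 9|u − 2|/(8·4) = (9/32)|u − 2|, which is < eps once |u − 2| < (32/9)eps.
Take delta = min(4, (32/9)eps). Then 0 < |u − 2| < delta forces both bounds, so |(u - 3)/(u + 6) + 1/8| < eps.

delta = min(4, (32/9)eps)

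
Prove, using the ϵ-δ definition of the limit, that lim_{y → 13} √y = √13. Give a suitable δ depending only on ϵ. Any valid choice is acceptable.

Fix ϵ > 0. We want δ > 0 such that 0 < |y − 13| < δ implies |√y − √13| < ϵ.
Multiplying by the conjugate, |√y − √13| = |y − 13|/(√y + √13).
Restrict δ ≤ 13 so that |y − 13| < 13 forces y > 0, and then √y + √13 > √13.
Hence |√y − √13| < |y − 13|/√13, which is < ϵ once |y − 13| < √13·ϵ.
Take δ = min(13, √13·ϵ). If 0 < |y − 13| < δ then y > 0 and |√y − √13| < |y − 13|/√13 < ϵ.

δ = min(13, √13·ϵ)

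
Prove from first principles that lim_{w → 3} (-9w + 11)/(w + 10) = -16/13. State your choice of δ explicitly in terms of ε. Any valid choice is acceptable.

δ = min(13/2, (169/202)ε)

Let ε > 0 be given. We want δ > 0 with 0 < |w − 3| < δ ⇒ |(-9w + 11)/(w + 10) + 16/13| < ε.
Combining over a common denominator, (-9w + 11)/(w + 10) + 16/13 = [(-9w + 11)·13 − (-16)·(w + 10)] / [13·(w + 10)] = -101(w − 3) / (13(w + 10)).
So |(-9w + 11)/(w + 10) + 16/13| = 101|w − 3| / (13·|w + 10|).
Restrict δ ≤ 13/2. Then |w − 3| < 13/2 gives |w + 10| = |(w − 3) + 13| ≥ 13 − 13/2 = 13/2.
Hence |(-9w + 11)/(w + 10) + 16/13| < 101|w − 3|/(13·(13/2)) = (202/169)|w − 3|, which is < ε once |w − 3| < (169/202)ε.
Take δ = min(13/2, (169/202)ε). Then 0 < |w − 3| < δ forces both bounds, so |(-9w + 11)/(w + 10) + 16/13| < ε.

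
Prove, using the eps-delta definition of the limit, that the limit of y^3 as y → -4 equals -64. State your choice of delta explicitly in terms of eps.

Suppose eps > 0. We seek delta > 0 with 0 < |y + 4| < delta ⇒ |y^3 + 64| < eps.
Factor: y^3 + 64 = (y + 4)(y^2 - 4y + 16), so |y^3 + 64| = |y + 4|·|y^2 - 4y + 16|.
Restrict delta ≤ 1. Then |y + 4| < 1 gives |y| < 5, so by the triangle inequality |y^2 - 4y + 16| ≤ 5^2 + 4·5 + 16 = 61.
Hence |y^3 + 64| ≤ 61|y + 4|, which is < eps once |y + 4| < eps/61.
Take delta = min(1, eps/61). If 0 < |y + 4| < delta then both bounds hold and |y^3 + 64| ≤ 61|y + 4| < 61·(eps/61) = eps.

delta = min(1, eps/61)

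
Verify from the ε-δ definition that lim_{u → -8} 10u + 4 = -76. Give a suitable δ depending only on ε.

Suppose ε > 0. We need δ > 0 so that 0 < |u + 8| < δ implies |(10u + 4) + 76| < ε.
Since (10u + 4) + 76 = 10(u + 8), we have |(10u + 4) + 76| = 10|u + 8|.
Thus it suffices that |u + 8| < ε/10.
Choosing δ = ε/10 gives |(10u + 4) + 76| = 10|u + 8| < ε whenever |u + 8| < δ.

δ = ε/10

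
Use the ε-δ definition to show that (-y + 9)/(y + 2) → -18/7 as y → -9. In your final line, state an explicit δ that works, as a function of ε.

Fix ε > 0. We want δ > 0 with 0 < |y + 9| < δ ⇒ |(-y + 9)/(y + 2) + 18/7| < ε.
Combining over a common denominator, (-y + 9)/(y + 2) + 18/7 = [(-y + 9)·(-7) − 18·(y + 2)] / [(-7)·(y + 2)] = -11(y + 9) / ((-7)(y + 2)).
So |(-y + 9)/(y + 2) + 18/7| = 11|y + 9| / (7·|y + 2|).
Restrict δ ≤ 7/2. Then |y + 9| < 7/2 gives |y + 2| = |(y + 9) + (-7)| ≥ 7 − 7/2 = 7/2.
Hence |(-y + 9)/(y + 2) + 18/7| < 11|y + 9|/(7·(7/2)) = (22/49)|y + 9|, which is < ε once |y + 9| < (49/22)ε.
Take δ = min(7/2, (49/22)ε). Then 0 < |y + 9| < δ forces both bounds, so |(-y + 9)/(y + 2) + 18/7| < ε.

δ = min(7/2, (49/22)ε)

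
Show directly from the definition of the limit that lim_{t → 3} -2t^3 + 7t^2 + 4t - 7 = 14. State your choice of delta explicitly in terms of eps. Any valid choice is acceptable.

delta = min(1, eps/43)

Let eps > 0. We want delta > 0 such that 0 < |t − 3| < delta implies |(-2t^3 + 7t^2 + 4t - 7) − 14| < eps.
(-2t^3 + 7t^2 + 4t - 7) − 14 = -2t^3 + 7t^2 + 4t - 21 = (t − 3)(-2t^2 + t + 7).
So |(-2t^3 + 7t^2 + 4t - 7) − 14| = |t − 3|·|-2t^2 + t + 7|.
Assume first that |t − 3| < 1, so |t| < 4. Then |-2t^2 + t + 7| ≤ 2·4^2 + 4 + 7 = 43.
Hence |(-2t^3 + 7t^2 + 4t - 7) − 14| ≤ 43|t − 3| < eps provided |t − 3| < eps/43.
Choosing delta = min(1, eps/43) ensures both conditions, hence |(-2t^3 + 7t^2 + 4t - 7) − 14| < eps.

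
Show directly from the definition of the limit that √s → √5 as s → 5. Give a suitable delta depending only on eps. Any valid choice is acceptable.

Let eps > 0 be given. We want delta > 0 such that 0 < |s − 5| < delta implies |√s − √5| < eps.
Rationalise: √s − √5 = (s − 5)/(√s + √5), so |√s − √5| = |s − 5|/(√s + √5).
Restrict delta ≤ 5 so that |s − 5| < 5 forces s > 0, and then √s + √5 > √5.
Hence |√s − √5| < |s − 5|/√5, which is < eps once |s − 5| < √5·eps.
Take delta = min(5, √5·eps). If 0 < |s − 5| < delta then s > 0 and |√s − √5| < |s − 5|/√5 < eps.

delta = min(5, √5·eps)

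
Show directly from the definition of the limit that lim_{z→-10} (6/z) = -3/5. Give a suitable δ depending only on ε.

Fix ε > 0. We seek δ > 0 such that 0 < |z + 10| < δ implies |6/z + 3/5| < ε.
|6/z + 3/5| = 6·|-10 − z|/(10·|z|) = 6|z + 10|/(10|z|).
Require δ ≤ 5 so that |z| > 10 − 5 = 5, hence 10|z| > 50.
Then |6/z + 3/5| < 6|z + 10|/50, which is < ε when |z + 10| < (25/3)ε.
Take δ = min(5, (25/3)ε). Then 0 < |z + 10| < δ gives both |z + 10| < 5 and |z + 10| < (25/3)ε, so |6/z + 3/5| < ε.

δ = min(5, (25/3)ε)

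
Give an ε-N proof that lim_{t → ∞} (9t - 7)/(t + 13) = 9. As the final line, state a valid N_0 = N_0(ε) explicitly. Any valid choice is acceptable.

Fix ε > 0. We seek N_0 > 0 such that t > N_0 implies |(9t - 7)/(t + 13) − 9| < ε.
(9t - 7)/(t + 13) − 9 = ((9t - 7) − 9(t + 13)) / ((t + 13)) = -124/((t + 13)).
For t > 0 we have t + 13 > t, so |(9t - 7)/(t + 13) − 9| = 124/((t + 13)) < 124/(t) = 124/t.
Thus |(9t - 7)/(t + 13) − 9| < ε whenever t > 124/ε.
Take N_0 = 124/ε. If t > N_0 then |(9t - 7)/(t + 13) − 9| < 124/t < ε.

N_0 = 124/ε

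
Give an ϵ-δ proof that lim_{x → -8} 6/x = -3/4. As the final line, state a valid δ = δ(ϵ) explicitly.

Fix ϵ > 0. We seek δ > 0 such that 0 < |x + 8| < δ implies |6/x + 3/4| < ϵ.
|6/x + 3/4| = 6·|-8 − x|/(8·|x|) = 6|x + 8|/(8|x|).
Require δ ≤ 4 so that |x| > 8 − 4 = 4, hence 8|x| > 32.
Then |6/x + 3/4| < 6|x + 8|/32, which is < ϵ when |x + 8| < (16/3)ϵ.
Take δ = min(4, (16/3)ϵ). Then 0 < |x + 8| < δ gives both |x + 8| < 4 and |x + 8| < (16/3)ϵ, so |6/x + 3/4| < ϵ.

δ = min(4, (16/3)ϵ)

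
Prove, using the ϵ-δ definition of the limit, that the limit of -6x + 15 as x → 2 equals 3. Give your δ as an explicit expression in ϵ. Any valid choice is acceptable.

δ = ϵ/6

Fix ϵ > 0. We need δ > 0 so that 0 < |x − 2| < δ implies |(-6x + 15) − 3| < ϵ.
|(-6x + 15) − 3| = |-6x + 12| = 6|x − 2|.
Thus it suffices that |x − 2| < ϵ/6.
Take δ = ϵ/6. If 0 < |x − 2| < δ then |(-6x + 15) − 3| = 6|x − 2| < 6·(ϵ/6) = ϵ.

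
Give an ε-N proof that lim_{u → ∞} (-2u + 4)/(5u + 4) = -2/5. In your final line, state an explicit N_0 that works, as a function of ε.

N_0 = (28/25)/ε

Fix ε > 0. We seek N_0 > 0 such that u > N_0 implies |(-2u + 4)/(5u + 4) + 2/5| < ε.
(-2u + 4)/(5u + 4) + 2/5 = (5(-2u + 4) − (-2)(5u + 4)) / (5(5u + 4)) = 28/(5(5u + 4)).
For u > 0 we have 5u + 4 > 5u, so |(-2u + 4)/(5u + 4) + 2/5| = 28/(5(5u + 4)) < 28/(5·5u) = (28/25)/u.
Thus |(-2u + 4)/(5u + 4) + 2/5| < ε whenever u > (28/25)/ε.
Take N_0 = (28/25)/ε. If u > N_0 then |(-2u + 4)/(5u + 4) + 2/5| < (28/25)/u < ε.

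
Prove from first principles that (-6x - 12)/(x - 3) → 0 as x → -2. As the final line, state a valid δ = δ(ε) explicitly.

Fix ε > 0. We want δ > 0 with 0 < |x + 2| < δ ⇒ |(-6x - 12)/(x - 3) − 0| < ε.
Combining over a common denominator, (-6x - 12)/(x - 3) − 0 = [(-6x - 12)·(-5) − 0·(x - 3)] / [(-5)·(x - 3)] = 30(x + 2) / ((-5)(x - 3)).
So |(-6x - 12)/(x - 3) − 0| = 30|x + 2| / (5·|x − 3|).
Restrict δ ≤ 5/2. Then |x + 2| < 5/2 gives |x − 3| = |(x + 2) + (-5)| ≥ 5 − 5/2 = 5/2.
Hence |(-6x - 12)/(x - 3) − 0| < 30|x + 2|/(5·(5/2)) = (12/5)|x + 2|, which is < ε once |x + 2| < (5/12)ε.
Take δ = min(5/2, (5/12)ε). Then 0 < |x + 2| < δ forces both bounds, so |(-6x - 12)/(x - 3) − 0| < ε.

δ = min(5/2, (5/12)ε)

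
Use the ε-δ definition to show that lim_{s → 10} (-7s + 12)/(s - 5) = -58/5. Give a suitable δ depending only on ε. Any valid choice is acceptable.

Fix ε > 0. We want δ > 0 with 0 < |s − 10| < δ ⇒ |(-7s + 12)/(s - 5) + 58/5| < ε.
Combining over a common denominator, (-7s + 12)/(s - 5) + 58/5 = [(-7s + 12)·5 − (-58)·(s - 5)] / [5·(s - 5)] = 23(s − 10) / (5(s - 5)).
So |(-7s + 12)/(s - 5) + 58/5| = 23|s − 10| / (5·|s − 5|).
Restrict δ ≤ 5/2. Then |s − 10| < 5/2 gives |s − 5| = |(s − 10) + 5| ≥ 5 − 5/2 = 5/2.
Hence |(-7s + 12)/(s - 5) + 58/5| < 23|s − 10|/(5·(5/2)) = (46/25)|s − 10|, which is < ε once |s − 10| < (25/46)ε.
Take δ = min(5/2, (25/46)ε). Then 0 < |s − 10| < δ forces both bounds, so |(-7s + 12)/(s - 5) + 58/5| < ε.

δ = min(5/2, (25/46)ε)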